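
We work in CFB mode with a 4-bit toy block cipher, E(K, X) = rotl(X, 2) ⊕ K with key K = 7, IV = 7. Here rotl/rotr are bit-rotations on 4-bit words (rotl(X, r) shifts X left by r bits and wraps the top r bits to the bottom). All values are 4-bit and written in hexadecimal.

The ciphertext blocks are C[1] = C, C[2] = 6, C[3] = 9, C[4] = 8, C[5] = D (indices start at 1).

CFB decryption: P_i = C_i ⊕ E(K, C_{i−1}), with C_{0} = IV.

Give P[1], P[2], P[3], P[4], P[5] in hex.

P[1]: E(K, 7) = A; C ⊕ A = 6.
P[2]: E(K, C) = 4; 6 ⊕ 4 = 2.
P[3]: E(K, 6) = E; 9 ⊕ E = 7.
P[4]: E(K, 9) = 1; 8 ⊕ 1 = 9.
P[5]: E(K, 8) = 5; D ⊕ 5 = 8.

P[1] = 6, P[2] = 2, P[3] = 7, P[4] = 9, P[5] = 8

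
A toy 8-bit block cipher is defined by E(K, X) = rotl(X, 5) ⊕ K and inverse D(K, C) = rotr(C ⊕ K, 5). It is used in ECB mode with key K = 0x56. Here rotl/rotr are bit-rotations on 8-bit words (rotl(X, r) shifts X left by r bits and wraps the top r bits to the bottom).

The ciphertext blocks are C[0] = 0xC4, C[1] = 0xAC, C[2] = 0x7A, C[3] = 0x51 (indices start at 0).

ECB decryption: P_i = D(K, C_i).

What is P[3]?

P[3] = 0x38

P[3]: D(K, 0x51) = 0x38.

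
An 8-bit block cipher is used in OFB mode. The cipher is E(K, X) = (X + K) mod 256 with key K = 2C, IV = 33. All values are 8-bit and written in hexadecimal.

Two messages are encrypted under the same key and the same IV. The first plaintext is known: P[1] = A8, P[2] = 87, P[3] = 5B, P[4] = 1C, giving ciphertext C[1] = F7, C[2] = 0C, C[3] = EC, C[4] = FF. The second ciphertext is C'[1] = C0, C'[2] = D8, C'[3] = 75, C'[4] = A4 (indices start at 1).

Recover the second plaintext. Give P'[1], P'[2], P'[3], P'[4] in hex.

P'[1] = 9F, P'[2] = 53, P'[3] = C2, P'[4] = 47

In OFB with a reused IV, both messages share the same keystream S_i, so C_i ⊕ C'_i = P_i ⊕ P'_i and thus P'_i = P_i ⊕ C_i ⊕ C'_i.
P'[1]: A8 ⊕ F7 ⊕ C0 = 9F.
P'[2]: 87 ⊕ 0C ⊕ D8 = 53.
P'[3]: 5B ⊕ EC ⊕ 75 = C2.
P'[4]: 1C ⊕ FF ⊕ A4 = 47.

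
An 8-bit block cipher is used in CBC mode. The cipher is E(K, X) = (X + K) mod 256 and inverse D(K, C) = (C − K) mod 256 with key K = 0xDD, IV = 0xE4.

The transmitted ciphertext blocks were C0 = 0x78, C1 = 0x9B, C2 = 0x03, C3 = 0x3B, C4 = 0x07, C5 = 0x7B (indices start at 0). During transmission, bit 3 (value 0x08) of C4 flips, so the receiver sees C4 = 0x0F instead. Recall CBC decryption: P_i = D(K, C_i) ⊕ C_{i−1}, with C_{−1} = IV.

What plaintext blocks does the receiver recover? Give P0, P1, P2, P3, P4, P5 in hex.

Only C4 changed, to 0x0F. In CBC, a change in C_i garbles P_i and flips the same bit in P_{i+1}. Decrypting the received ciphertext:
P0: D(K, 0x78) = 0x9B; 0x9B ⊕ 0xE4 = 0x7F.
P1: D(K, 0x9B) = 0xBE; 0xBE ⊕ 0x78 = 0xC6.
P2: D(K, 0x03) = 0x26; 0x26 ⊕ 0x9B = 0xBD.
P3: D(K, 0x3B) = 0x5E; 0x5E ⊕ 0x03 = 0x5D.
P4: D(K, 0x0F) = 0x32; 0x32 ⊕ 0x3B = 0x09.
P5: D(K, 0x7B) = 0x9E; 0x9E ⊕ 0x0F = 0x91.
Blocks that differ from the original plaintext: P4, P5.

P0 = 0x7F, P1 = 0xC6, P2 = 0xBD, P3 = 0x5D, P4 = 0x09, P5 = 0x91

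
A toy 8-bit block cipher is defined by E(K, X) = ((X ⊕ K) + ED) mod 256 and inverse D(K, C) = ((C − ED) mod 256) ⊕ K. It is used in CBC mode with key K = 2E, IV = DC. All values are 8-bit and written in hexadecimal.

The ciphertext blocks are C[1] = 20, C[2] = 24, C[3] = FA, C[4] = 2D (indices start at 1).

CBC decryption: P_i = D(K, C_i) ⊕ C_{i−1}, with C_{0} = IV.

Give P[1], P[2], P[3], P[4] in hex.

P[1]: D(K, 20) = 1D; 1D ⊕ DC = C1.
P[2]: D(K, 24) = 19; 19 ⊕ 20 = 39.
P[3]: D(K, FA) = 23; 23 ⊕ 24 = 07.
P[4]: D(K, 2D) = 6E; 6E ⊕ FA = 94.

P[1] = C1, P[2] = 39, P[3] = 07, P[4] = 94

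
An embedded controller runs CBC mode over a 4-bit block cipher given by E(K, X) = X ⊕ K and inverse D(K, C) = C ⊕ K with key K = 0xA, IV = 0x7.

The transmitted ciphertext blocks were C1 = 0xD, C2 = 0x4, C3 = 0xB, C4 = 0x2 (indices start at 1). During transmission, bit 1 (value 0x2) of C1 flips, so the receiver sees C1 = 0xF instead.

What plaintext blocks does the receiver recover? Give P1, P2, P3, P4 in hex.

CBC decryption: P_i = D(K, C_i) ⊕ C_{i−1}, with C_{0} = IV.
Only C1 changed, to 0xF. In CBC, a change in C_i garbles P_i and flips the same bit in P_{i+1}. Decrypting the received ciphertext:
P1: D(K, 0xF) = 0x5; 0x5 ⊕ 0x7 = 0x2.
P2: D(K, 0x4) = 0xE; 0xE ⊕ 0xF = 0x1.
P3: D(K, 0xB) = 0x1; 0x1 ⊕ 0x4 = 0x5.
P4: D(K, 0x2) = 0x8; 0x8 ⊕ 0xB = 0x3.
Blocks that differ from the original plaintext: P1, P2.

P1 = 0x2, P2 = 0x1, P3 = 0x5, P4 = 0x3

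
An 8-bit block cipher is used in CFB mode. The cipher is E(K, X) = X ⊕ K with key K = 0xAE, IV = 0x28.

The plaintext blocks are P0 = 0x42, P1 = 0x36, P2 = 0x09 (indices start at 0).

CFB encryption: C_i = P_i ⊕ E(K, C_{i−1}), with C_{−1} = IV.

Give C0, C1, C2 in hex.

C0 = 0xC4, C1 = 0x5C, C2 = 0xFB

C0: E(K, 0x28) = 0x86; 0x42 ⊕ 0x86 = 0xC4.
C1: E(K, 0xC4) = 0x6A; 0x36 ⊕ 0x6A = 0x5C.
C2: E(K, 0x5C) = 0xF2; 0x09 ⊕ 0xF2 = 0xFB.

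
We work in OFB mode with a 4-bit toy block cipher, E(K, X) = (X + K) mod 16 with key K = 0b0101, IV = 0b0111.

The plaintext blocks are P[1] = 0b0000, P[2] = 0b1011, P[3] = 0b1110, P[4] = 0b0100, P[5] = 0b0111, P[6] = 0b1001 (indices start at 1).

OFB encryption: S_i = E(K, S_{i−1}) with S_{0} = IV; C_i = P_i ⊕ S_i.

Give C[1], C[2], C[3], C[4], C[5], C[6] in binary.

C[1] = 0b1100, C[2] = 0b1010, C[3] = 0b1000, C[4] = 0b1111, C[5] = 0b0111, C[6] = 0b1100

C[1]: S = E(K, 0b0111) = 0b1100; 0b0000 ⊕ 0b1100 = 0b1100.
C[2]: S = E(K, 0b1100) = 0b0001; 0b1011 ⊕ 0b0001 = 0b1010.
C[3]: S = E(K, 0b0001) = 0b0110; 0b1110 ⊕ 0b0110 = 0b1000.
C[4]: S = E(K, 0b0110) = 0b1011; 0b0100 ⊕ 0b1011 = 0b1111.
C[5]: S = E(K, 0b1011) = 0b0000; 0b0111 ⊕ 0b0000 = 0b0111.
C[6]: S = E(K, 0b0000) = 0b0101; 0b1001 ⊕ 0b0101 = 0b1100.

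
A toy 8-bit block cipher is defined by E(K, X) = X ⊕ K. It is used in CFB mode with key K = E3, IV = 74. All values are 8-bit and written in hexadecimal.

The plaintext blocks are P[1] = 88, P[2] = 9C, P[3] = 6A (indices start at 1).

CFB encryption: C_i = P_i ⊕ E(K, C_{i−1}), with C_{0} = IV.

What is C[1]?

C[1]: E(K, 74) = 97; 88 ⊕ 97 = 1F.

C[1] = 1F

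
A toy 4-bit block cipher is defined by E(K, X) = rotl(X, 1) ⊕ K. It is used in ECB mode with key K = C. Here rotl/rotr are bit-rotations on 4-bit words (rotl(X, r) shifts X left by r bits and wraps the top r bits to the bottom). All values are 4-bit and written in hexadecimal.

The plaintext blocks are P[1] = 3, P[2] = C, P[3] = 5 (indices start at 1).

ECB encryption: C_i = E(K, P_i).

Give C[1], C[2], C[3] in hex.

C[1] = A, C[2] = 5, C[3] = 6

C[1]: E(K, 3) = A.
C[2]: E(K, C) = 5.
C[3]: E(K, 5) = 6.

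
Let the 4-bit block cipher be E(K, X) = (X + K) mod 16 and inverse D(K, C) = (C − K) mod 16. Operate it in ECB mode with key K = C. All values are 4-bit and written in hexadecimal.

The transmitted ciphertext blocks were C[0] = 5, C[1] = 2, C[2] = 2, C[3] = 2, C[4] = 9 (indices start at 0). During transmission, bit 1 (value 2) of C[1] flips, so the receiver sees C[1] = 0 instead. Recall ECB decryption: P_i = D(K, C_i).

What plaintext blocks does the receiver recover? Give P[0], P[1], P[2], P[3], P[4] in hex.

Only C[1] changed, to 0. In ECB, a change in C_i affects only P_i. Decrypting the received ciphertext:
P[0]: D(K, 5) = 9.
P[1]: D(K, 0) = 4.
P[2]: D(K, 2) = 6.
P[3]: D(K, 2) = 6.
P[4]: D(K, 9) = D.
Blocks that differ from the original plaintext: P[1].

P[0] = 9, P[1] = 4, P[2] = 6, P[3] = 6, P[4] = D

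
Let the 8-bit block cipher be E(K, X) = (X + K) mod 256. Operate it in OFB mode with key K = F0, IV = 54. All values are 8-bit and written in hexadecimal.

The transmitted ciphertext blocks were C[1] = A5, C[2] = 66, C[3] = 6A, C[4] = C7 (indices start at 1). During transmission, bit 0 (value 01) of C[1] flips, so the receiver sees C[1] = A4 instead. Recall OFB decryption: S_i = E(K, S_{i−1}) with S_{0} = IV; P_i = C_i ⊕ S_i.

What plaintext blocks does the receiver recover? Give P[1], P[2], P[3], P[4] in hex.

Only C[1] changed, to A4. In OFB, a change in C_i flips the same bit in P_i only; the keystream is unaffected. Decrypting the received ciphertext:
P[1]: S = E(K, 54) = 44; A4 ⊕ 44 = E0.
P[2]: S = E(K, 44) = 34; 66 ⊕ 34 = 52.
P[3]: S = E(K, 34) = 24; 6A ⊕ 24 = 4E.
P[4]: S = E(K, 24) = 14; C7 ⊕ 14 = D3.
Blocks that differ from the original plaintext: P[1].

P[1] = E0, P[2] = 52, P[3] = 4E, P[4] = D3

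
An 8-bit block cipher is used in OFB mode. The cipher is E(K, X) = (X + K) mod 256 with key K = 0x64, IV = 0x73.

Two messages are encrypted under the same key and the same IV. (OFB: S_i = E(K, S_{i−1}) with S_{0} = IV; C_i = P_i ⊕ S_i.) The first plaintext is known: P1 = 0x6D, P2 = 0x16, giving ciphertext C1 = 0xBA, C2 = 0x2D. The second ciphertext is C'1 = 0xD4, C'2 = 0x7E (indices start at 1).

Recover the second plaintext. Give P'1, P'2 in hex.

P'1 = 0x03, P'2 = 0x45

In OFB with a reused IV, both messages share the same keystream S_i, so C_i ⊕ C'_i = P_i ⊕ P'_i and thus P'_i = P_i ⊕ C_i ⊕ C'_i.
P'1: 0x6D ⊕ 0xBA ⊕ 0xD4 = 0x03.
P'2: 0x16 ⊕ 0x2D ⊕ 0x7E = 0x45.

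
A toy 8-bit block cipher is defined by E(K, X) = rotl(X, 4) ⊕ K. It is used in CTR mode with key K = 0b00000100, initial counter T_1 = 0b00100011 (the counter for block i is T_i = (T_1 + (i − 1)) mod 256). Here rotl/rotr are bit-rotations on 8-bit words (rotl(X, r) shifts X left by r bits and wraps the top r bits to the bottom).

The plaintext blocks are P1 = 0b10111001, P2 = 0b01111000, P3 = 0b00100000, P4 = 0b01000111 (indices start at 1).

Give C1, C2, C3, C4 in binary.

C1 = 0b10001111, C2 = 0b00111110, C3 = 0b01110110, C4 = 0b00100001

CTR encryption: S_i = E(K, T_i) where T_i is the counter for block i; C_i = P_i ⊕ S_i.
C1: T = 0b00100011, S = E(K, T) = 0b00110110; 0b10111001 ⊕ 0b00110110 = 0b10001111.
C2: T = 0b00100100, S = E(K, T) = 0b01000110; 0b01111000 ⊕ 0b01000110 = 0b00111110.
C3: T = 0b00100101, S = E(K, T) = 0b01010110; 0b00100000 ⊕ 0b01010110 = 0b01110110.
C4: T = 0b00100110, S = E(K, T) = 0b01100110; 0b01000111 ⊕ 0b01100110 = 0b00100001.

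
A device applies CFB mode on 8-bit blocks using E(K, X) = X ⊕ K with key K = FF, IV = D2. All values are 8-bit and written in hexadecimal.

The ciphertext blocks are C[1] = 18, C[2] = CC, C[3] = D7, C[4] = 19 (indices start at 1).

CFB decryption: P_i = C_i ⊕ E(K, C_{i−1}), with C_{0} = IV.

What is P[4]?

P[4]: E(K, D7) = 28; 19 ⊕ 28 = 31.

P[4] = 31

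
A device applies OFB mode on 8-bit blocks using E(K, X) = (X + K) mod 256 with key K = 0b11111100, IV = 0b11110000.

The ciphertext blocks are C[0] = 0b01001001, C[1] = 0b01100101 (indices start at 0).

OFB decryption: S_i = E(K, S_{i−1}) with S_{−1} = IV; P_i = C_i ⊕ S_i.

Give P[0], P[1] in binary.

P[0]: S = E(K, 0b11110000) = 0b11101100; 0b01001001 ⊕ 0b11101100 = 0b10100101.
P[1]: S = E(K, 0b11101100) = 0b11101000; 0b01100101 ⊕ 0b11101000 = 0b10001101.

P[0] = 0b10100101, P[1] = 0b10001101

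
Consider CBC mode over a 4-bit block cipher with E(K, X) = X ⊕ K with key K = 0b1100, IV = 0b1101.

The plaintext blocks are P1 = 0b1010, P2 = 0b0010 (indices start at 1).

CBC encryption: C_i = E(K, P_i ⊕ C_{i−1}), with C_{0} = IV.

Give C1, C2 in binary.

C1 = 0b1011, C2 = 0b0101

C1: P1 ⊕ 0b1101 = 0b0111; E(K, 0b0111) = 0b1011.
C2: P2 ⊕ 0b1011 = 0b1001; E(K, 0b1001) = 0b0101.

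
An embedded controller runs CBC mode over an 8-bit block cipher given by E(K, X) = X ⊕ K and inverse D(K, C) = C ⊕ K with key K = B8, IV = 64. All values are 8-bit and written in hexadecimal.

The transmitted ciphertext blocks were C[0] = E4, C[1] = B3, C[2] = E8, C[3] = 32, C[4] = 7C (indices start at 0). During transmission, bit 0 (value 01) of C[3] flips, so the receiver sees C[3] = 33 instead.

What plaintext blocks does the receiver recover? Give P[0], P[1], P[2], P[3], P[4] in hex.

CBC decryption: P_i = D(K, C_i) ⊕ C_{i−1}, with C_{−1} = IV.
Only C[3] changed, to 33. In CBC, a change in C_i garbles P_i and flips the same bit in P_{i+1}. Decrypting the received ciphertext:
P[0]: D(K, E4) = 5C; 5C ⊕ 64 = 38.
P[1]: D(K, B3) = 0B; 0B ⊕ E4 = EF.
P[2]: D(K, E8) = 50; 50 ⊕ B3 = E3.
P[3]: D(K, 33) = 8B; 8B ⊕ E8 = 63.
P[4]: D(K, 7C) = C4; C4 ⊕ 33 = F7.
Blocks that differ from the original plaintext: P[3], P[4].

P[0] = 38, P[1] = EF, P[2] = E3, P[3] = 63, P[4] = F7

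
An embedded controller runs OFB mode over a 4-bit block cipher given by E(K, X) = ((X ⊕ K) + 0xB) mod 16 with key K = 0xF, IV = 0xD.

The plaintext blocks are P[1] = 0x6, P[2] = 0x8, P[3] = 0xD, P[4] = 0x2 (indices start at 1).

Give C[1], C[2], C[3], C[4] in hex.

C[1] = 0xB, C[2] = 0x5, C[3] = 0x0, C[4] = 0xF

OFB encryption: S_i = E(K, S_{i−1}) with S_{0} = IV; C_i = P_i ⊕ S_i.
C[1]: S = E(K, 0xD) = 0xD; 0x6 ⊕ 0xD = 0xB.
C[2]: S = E(K, 0xD) = 0xD; 0x8 ⊕ 0xD = 0x5.
C[3]: S = E(K, 0xD) = 0xD; 0xD ⊕ 0xD = 0x0.
C[4]: S = E(K, 0xD) = 0xD; 0x2 ⊕ 0xD = 0xF.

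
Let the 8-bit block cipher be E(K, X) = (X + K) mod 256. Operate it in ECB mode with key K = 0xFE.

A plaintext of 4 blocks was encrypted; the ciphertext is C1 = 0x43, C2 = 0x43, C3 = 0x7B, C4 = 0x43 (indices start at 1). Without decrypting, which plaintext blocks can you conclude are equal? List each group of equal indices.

P1 = P2 = P4

ECB encrypts each block independently with the same key, so equal ciphertext blocks imply equal plaintext blocks.
C1 = C2 = C4 = 0x43, so P1 = P2 = P4.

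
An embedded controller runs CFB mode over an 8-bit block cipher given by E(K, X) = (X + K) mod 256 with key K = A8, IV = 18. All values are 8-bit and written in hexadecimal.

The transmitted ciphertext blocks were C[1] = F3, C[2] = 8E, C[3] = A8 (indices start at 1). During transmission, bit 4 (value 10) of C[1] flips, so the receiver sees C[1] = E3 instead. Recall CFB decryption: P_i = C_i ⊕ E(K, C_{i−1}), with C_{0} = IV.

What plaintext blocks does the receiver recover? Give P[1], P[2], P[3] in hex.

P[1] = 23, P[2] = 05, P[3] = 9E

Only C[1] changed, to E3. In CFB, a change in C_i flips the same bit in P_i and garbles P_{i+1}. Decrypting the received ciphertext:
P[1]: E(K, 18) = C0; E3 ⊕ C0 = 23.
P[2]: E(K, E3) = 8B; 8E ⊕ 8B = 05.
P[3]: E(K, 8E) = 36; A8 ⊕ 36 = 9E.
Blocks that differ from the original plaintext: P[1], P[2].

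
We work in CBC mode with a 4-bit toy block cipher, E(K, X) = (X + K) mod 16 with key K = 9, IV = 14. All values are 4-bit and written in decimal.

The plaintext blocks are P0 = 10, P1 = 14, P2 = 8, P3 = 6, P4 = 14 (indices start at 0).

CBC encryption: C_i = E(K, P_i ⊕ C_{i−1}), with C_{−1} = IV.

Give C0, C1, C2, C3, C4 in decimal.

C0 = 13, C1 = 12, C2 = 13, C3 = 4, C4 = 3

C0: P0 ⊕ 14 = 4; E(K, 4) = 13.
C1: P1 ⊕ 13 = 3; E(K, 3) = 12.
C2: P2 ⊕ 12 = 4; E(K, 4) = 13.
C3: P3 ⊕ 13 = 11; E(K, 11) = 4.
C4: P4 ⊕ 4 = 10; E(K, 10) = 3.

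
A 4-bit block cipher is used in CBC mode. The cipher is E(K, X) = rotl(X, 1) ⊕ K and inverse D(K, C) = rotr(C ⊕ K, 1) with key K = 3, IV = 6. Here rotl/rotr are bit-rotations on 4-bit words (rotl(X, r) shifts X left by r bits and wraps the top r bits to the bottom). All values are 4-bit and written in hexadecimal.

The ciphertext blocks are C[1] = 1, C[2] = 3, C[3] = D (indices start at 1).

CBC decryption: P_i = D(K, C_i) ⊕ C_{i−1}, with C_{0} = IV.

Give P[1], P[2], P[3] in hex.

P[1]: D(K, 1) = 1; 1 ⊕ 6 = 7.
P[2]: D(K, 3) = 0; 0 ⊕ 1 = 1.
P[3]: D(K, D) = 7; 7 ⊕ 3 = 4.

P[1] = 7, P[2] = 1, P[3] = 4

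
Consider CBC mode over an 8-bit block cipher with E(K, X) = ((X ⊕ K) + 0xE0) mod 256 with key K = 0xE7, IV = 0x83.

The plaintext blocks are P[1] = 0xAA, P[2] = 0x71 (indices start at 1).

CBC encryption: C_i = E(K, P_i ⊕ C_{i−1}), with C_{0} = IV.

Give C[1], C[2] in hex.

C[1] = 0xAE, C[2] = 0x18

C[1]: P[1] ⊕ 0x83 = 0x29; E(K, 0x29) = 0xAE.
C[2]: P[2] ⊕ 0xAE = 0xDF; E(K, 0xDF) = 0x18.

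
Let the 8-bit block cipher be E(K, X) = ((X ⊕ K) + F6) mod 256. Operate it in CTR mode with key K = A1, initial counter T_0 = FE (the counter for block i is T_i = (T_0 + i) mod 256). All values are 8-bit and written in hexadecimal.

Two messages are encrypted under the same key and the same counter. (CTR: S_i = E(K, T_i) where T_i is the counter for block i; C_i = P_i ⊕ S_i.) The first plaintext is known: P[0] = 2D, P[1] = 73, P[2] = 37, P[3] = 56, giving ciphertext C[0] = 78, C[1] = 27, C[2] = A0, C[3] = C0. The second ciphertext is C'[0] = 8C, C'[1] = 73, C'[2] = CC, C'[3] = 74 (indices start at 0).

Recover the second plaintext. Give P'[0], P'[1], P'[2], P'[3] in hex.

P'[0] = D9, P'[1] = 27, P'[2] = 5B, P'[3] = E2

In CTR with a reused counter, both messages share the same keystream S_i, so C_i ⊕ C'_i = P_i ⊕ P'_i and thus P'_i = P_i ⊕ C_i ⊕ C'_i.
P'[0]: 2D ⊕ 78 ⊕ 8C = D9.
P'[1]: 73 ⊕ 27 ⊕ 73 = 27.
P'[2]: 37 ⊕ A0 ⊕ CC = 5B.
P'[3]: 56 ⊕ C0 ⊕ 74 = E2.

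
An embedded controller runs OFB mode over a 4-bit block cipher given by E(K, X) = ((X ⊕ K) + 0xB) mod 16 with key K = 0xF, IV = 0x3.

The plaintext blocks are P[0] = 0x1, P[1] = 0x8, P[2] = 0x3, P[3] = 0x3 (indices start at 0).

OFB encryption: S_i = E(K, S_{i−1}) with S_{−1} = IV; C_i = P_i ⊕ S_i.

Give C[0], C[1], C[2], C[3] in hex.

C[0]: S = E(K, 0x3) = 0x7; 0x1 ⊕ 0x7 = 0x6.
C[1]: S = E(K, 0x7) = 0x3; 0x8 ⊕ 0x3 = 0xB.
C[2]: S = E(K, 0x3) = 0x7; 0x3 ⊕ 0x7 = 0x4.
C[3]: S = E(K, 0x7) = 0x3; 0x3 ⊕ 0x3 = 0x0.

C[0] = 0x6, C[1] = 0xB, C[2] = 0x4, C[3] = 0x0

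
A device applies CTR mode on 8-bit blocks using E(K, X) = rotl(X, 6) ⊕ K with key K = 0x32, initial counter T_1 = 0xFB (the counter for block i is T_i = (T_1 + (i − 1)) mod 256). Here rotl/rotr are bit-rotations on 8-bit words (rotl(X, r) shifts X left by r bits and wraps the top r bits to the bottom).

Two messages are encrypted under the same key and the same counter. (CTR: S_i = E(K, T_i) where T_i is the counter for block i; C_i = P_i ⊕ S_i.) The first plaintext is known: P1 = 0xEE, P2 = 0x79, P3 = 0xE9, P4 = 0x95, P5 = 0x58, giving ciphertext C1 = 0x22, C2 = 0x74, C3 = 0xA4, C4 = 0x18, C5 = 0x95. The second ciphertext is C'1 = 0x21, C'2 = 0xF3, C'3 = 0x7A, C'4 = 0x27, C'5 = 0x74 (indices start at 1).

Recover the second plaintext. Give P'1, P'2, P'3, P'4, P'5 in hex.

In CTR with a reused counter, both messages share the same keystream S_i, so C_i ⊕ C'_i = P_i ⊕ P'_i and thus P'_i = P_i ⊕ C_i ⊕ C'_i.
P'1: 0xEE ⊕ 0x22 ⊕ 0x21 = 0xED.
P'2: 0x79 ⊕ 0x74 ⊕ 0xF3 = 0xFE.
P'3: 0xE9 ⊕ 0xA4 ⊕ 0x7A = 0x37.
P'4: 0x95 ⊕ 0x18 ⊕ 0x27 = 0xAA.
P'5: 0x58 ⊕ 0x95 ⊕ 0x74 = 0xB9.

P'1 = 0xED, P'2 = 0xFE, P'3 = 0x37, P'4 = 0xAA, P'5 = 0xB9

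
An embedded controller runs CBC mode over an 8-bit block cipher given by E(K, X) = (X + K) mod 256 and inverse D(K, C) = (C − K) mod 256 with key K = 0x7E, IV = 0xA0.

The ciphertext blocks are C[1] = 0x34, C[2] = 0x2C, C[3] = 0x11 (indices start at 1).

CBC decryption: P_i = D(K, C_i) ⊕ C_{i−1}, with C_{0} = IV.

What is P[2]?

P[2]: D(K, 0x2C) = 0xAE; 0xAE ⊕ 0x34 = 0x9A.

P[2] = 0x9A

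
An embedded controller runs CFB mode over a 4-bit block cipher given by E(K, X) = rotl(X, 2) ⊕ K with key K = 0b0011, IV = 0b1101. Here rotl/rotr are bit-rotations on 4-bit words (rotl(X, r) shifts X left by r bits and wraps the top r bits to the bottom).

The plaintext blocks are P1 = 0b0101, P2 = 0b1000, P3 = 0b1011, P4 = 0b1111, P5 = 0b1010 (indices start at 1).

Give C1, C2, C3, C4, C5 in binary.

CFB encryption: C_i = P_i ⊕ E(K, C_{i−1}), with C_{0} = IV.
C1: E(K, 0b1101) = 0b0100; 0b0101 ⊕ 0b0100 = 0b0001.
C2: E(K, 0b0001) = 0b0111; 0b1000 ⊕ 0b0111 = 0b1111.
C3: E(K, 0b1111) = 0b1100; 0b1011 ⊕ 0b1100 = 0b0111.
C4: E(K, 0b0111) = 0b1110; 0b1111 ⊕ 0b1110 = 0b0001.
C5: E(K, 0b0001) = 0b0111; 0b1010 ⊕ 0b0111 = 0b1101.

C1 = 0b0001, C2 = 0b1111, C3 = 0b0111, C4 = 0b0001, C5 = 0b1101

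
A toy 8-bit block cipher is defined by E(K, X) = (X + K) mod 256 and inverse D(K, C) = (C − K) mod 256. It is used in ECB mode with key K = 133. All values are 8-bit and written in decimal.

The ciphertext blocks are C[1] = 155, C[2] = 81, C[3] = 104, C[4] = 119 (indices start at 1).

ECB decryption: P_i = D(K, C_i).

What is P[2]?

P[2]: D(K, 81) = 204.

P[2] = 204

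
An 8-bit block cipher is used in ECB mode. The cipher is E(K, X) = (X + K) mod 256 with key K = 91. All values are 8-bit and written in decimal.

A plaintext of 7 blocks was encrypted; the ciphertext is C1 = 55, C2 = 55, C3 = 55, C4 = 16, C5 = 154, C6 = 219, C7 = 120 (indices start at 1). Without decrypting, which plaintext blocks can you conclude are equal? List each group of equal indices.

P1 = P2 = P3

ECB encrypts each block independently with the same key, so equal ciphertext blocks imply equal plaintext blocks.
C1 = C2 = C3 = 55, so P1 = P2 = P3.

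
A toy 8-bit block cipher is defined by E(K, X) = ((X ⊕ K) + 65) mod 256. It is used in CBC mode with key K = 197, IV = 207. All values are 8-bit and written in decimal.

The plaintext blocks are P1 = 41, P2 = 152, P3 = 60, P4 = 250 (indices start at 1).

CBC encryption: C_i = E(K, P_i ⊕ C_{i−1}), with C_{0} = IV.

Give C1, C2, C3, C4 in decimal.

C1: P1 ⊕ 207 = 230; E(K, 230) = 100.
C2: P2 ⊕ 100 = 252; E(K, 252) = 122.
C3: P3 ⊕ 122 = 70; E(K, 70) = 196.
C4: P4 ⊕ 196 = 62; E(K, 62) = 60.

C1 = 100, C2 = 122, C3 = 196, C4 = 60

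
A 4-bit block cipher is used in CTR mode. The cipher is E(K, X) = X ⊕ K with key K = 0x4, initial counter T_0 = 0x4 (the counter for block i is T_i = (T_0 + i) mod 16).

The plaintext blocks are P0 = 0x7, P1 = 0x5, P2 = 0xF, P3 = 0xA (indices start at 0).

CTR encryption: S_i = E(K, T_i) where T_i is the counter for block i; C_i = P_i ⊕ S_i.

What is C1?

C0: T = 0x4, S = E(K, T) = 0x0; 0x7 ⊕ 0x0 = 0x7.
C1: T = 0x5, S = E(K, T) = 0x1; 0x5 ⊕ 0x1 = 0x4.

C1 = 0x4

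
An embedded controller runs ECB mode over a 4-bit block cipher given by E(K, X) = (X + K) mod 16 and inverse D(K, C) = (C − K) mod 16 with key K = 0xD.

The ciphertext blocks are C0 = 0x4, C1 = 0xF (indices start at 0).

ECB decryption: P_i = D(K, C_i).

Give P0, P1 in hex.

P0: D(K, 0x4) = 0x7.
P1: D(K, 0xF) = 0x2.

P0 = 0x7, P1 = 0x2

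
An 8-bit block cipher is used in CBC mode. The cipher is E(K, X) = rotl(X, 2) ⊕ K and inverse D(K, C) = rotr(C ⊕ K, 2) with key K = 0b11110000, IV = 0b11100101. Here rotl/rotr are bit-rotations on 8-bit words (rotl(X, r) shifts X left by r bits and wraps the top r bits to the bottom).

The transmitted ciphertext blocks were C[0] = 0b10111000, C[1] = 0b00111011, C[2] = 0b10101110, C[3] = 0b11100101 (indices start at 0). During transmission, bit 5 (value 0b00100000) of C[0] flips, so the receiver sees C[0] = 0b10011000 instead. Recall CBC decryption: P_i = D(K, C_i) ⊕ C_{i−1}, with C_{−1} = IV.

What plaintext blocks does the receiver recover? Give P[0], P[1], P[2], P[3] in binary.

Only C[0] changed, to 0b10011000. In CBC, a change in C_i garbles P_i and flips the same bit in P_{i+1}. Decrypting the received ciphertext:
P[0]: D(K, 0b10011000) = 0b00011010; 0b00011010 ⊕ 0b11100101 = 0b11111111.
P[1]: D(K, 0b00111011) = 0b11110010; 0b11110010 ⊕ 0b10011000 = 0b01101010.
P[2]: D(K, 0b10101110) = 0b10010111; 0b10010111 ⊕ 0b00111011 = 0b10101100.
P[3]: D(K, 0b11100101) = 0b01000101; 0b01000101 ⊕ 0b10101110 = 0b11101011.
Blocks that differ from the original plaintext: P[0], P[1].

P[0] = 0b11111111, P[1] = 0b01101010, P[2] = 0b10101100, P[3] = 0b11101011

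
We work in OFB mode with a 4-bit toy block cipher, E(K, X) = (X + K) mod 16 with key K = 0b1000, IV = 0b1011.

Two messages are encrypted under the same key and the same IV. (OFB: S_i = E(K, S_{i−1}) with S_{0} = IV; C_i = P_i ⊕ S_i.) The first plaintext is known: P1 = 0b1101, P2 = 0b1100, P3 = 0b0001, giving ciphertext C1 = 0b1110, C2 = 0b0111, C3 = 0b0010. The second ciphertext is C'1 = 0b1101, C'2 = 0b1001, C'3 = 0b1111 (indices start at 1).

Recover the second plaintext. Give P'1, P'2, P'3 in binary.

P'1 = 0b1110, P'2 = 0b0010, P'3 = 0b1100

In OFB with a reused IV, both messages share the same keystream S_i, so C_i ⊕ C'_i = P_i ⊕ P'_i and thus P'_i = P_i ⊕ C_i ⊕ C'_i.
P'1: 0b1101 ⊕ 0b1110 ⊕ 0b1101 = 0b1110.
P'2: 0b1100 ⊕ 0b0111 ⊕ 0b1001 = 0b0010.
P'3: 0b0001 ⊕ 0b0010 ⊕ 0b1111 = 0b1100.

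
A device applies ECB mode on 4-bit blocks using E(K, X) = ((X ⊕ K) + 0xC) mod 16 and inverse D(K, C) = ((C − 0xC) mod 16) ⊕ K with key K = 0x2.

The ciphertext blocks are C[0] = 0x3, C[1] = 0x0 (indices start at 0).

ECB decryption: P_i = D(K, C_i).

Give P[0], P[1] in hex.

P[0]: D(K, 0x3) = 0x5.
P[1]: D(K, 0x0) = 0x6.

P[0] = 0x5, P[1] = 0x6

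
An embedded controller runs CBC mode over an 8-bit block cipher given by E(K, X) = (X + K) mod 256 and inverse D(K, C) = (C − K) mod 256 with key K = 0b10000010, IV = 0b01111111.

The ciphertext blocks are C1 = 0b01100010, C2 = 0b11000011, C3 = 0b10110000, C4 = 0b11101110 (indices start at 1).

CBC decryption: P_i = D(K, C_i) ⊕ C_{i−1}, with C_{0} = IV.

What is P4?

P4 = 0b11011100

P4: D(K, 0b11101110) = 0b01101100; 0b01101100 ⊕ 0b10110000 = 0b11011100.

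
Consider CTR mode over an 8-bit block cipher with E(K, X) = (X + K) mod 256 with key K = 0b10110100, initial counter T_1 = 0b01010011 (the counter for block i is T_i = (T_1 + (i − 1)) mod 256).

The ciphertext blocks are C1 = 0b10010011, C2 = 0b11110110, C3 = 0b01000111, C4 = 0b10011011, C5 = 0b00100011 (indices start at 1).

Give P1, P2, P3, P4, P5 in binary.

CTR decryption: S_i = E(K, T_i) where T_i is the counter for block i; P_i = C_i ⊕ S_i.
P1: T = 0b01010011, S = E(K, T) = 0b00000111; 0b10010011 ⊕ 0b00000111 = 0b10010100.
P2: T = 0b01010100, S = E(K, T) = 0b00001000; 0b11110110 ⊕ 0b00001000 = 0b11111110.
P3: T = 0b01010101, S = E(K, T) = 0b00001001; 0b01000111 ⊕ 0b00001001 = 0b01001110.
P4: T = 0b01010110, S = E(K, T) = 0b00001010; 0b10011011 ⊕ 0b00001010 = 0b10010001.
P5: T = 0b01010111, S = E(K, T) = 0b00001011; 0b00100011 ⊕ 0b00001011 = 0b00101000.

P1 = 0b10010100, P2 = 0b11111110, P3 = 0b01001110, P4 = 0b10010001, P5 = 0b00101000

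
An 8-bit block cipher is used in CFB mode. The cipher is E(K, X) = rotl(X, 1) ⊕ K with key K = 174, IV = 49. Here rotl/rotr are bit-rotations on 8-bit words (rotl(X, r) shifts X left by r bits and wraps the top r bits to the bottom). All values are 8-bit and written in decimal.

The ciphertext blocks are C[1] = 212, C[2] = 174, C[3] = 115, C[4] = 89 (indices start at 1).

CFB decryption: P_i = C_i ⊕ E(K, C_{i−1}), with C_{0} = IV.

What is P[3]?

P[3]: E(K, 174) = 243; 115 ⊕ 243 = 128.

P[3] = 128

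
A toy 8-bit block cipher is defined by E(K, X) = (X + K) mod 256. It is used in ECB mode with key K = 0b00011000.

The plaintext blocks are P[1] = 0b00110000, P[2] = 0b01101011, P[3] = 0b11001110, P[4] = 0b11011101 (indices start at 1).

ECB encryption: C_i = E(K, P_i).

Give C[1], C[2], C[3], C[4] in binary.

C[1] = 0b01001000, C[2] = 0b10000011, C[3] = 0b11100110, C[4] = 0b11110101

C[1]: E(K, 0b00110000) = 0b01001000.
C[2]: E(K, 0b01101011) = 0b10000011.
C[3]: E(K, 0b11001110) = 0b11100110.
C[4]: E(K, 0b11011101) = 0b11110101.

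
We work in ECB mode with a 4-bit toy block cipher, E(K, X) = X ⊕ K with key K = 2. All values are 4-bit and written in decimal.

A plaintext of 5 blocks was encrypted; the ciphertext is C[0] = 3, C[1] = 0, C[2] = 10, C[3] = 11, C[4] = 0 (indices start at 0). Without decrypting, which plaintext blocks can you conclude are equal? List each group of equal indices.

P[1] = P[4]

ECB encrypts each block independently with the same key, so equal ciphertext blocks imply equal plaintext blocks.
C[1] = C[4] = 0, so P[1] = P[4].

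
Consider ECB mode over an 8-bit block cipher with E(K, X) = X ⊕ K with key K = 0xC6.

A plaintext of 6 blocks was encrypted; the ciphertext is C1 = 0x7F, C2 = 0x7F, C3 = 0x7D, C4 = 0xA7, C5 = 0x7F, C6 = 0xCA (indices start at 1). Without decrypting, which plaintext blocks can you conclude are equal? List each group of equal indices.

ECB encrypts each block independently with the same key, so equal ciphertext blocks imply equal plaintext blocks.
C1 = C2 = C5 = 0x7F, so P1 = P2 = P5.

P1 = P2 = P5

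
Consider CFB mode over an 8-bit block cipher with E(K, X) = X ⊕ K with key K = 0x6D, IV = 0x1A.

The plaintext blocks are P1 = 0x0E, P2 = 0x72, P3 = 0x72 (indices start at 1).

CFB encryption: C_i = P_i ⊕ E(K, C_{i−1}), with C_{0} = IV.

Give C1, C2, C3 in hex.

C1: E(K, 0x1A) = 0x77; 0x0E ⊕ 0x77 = 0x79.
C2: E(K, 0x79) = 0x14; 0x72 ⊕ 0x14 = 0x66.
C3: E(K, 0x66) = 0x0B; 0x72 ⊕ 0x0B = 0x79.

C1 = 0x79, C2 = 0x66, C3 = 0x79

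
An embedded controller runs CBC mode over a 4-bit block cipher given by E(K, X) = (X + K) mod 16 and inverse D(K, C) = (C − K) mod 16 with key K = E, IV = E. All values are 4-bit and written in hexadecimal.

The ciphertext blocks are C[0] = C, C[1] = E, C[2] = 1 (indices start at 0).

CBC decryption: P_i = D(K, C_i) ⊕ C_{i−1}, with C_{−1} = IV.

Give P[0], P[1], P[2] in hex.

P[0]: D(K, C) = E; E ⊕ E = 0.
P[1]: D(K, E) = 0; 0 ⊕ C = C.
P[2]: D(K, 1) = 3; 3 ⊕ E = D.

P[0] = 0, P[1] = C, P[2] = D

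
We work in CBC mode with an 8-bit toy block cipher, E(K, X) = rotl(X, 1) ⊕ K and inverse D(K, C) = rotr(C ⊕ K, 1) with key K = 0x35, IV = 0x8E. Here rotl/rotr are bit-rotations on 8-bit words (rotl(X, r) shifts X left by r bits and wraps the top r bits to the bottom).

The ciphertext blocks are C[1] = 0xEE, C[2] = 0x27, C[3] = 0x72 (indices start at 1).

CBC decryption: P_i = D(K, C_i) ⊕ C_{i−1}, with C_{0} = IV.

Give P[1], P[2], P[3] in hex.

P[1] = 0x63, P[2] = 0xE7, P[3] = 0x84

P[1]: D(K, 0xEE) = 0xED; 0xED ⊕ 0x8E = 0x63.
P[2]: D(K, 0x27) = 0x09; 0x09 ⊕ 0xEE = 0xE7.
P[3]: D(K, 0x72) = 0xA3; 0xA3 ⊕ 0x27 = 0x84.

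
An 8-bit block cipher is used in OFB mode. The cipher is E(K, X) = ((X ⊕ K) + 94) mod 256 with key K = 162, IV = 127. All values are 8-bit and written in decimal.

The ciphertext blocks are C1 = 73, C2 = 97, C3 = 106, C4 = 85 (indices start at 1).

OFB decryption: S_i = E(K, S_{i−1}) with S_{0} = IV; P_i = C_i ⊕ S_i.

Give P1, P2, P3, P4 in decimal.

P1: S = E(K, 127) = 59; 73 ⊕ 59 = 114.
P2: S = E(K, 59) = 247; 97 ⊕ 247 = 150.
P3: S = E(K, 247) = 179; 106 ⊕ 179 = 217.
P4: S = E(K, 179) = 111; 85 ⊕ 111 = 58.

P1 = 114, P2 = 150, P3 = 217, P4 = 58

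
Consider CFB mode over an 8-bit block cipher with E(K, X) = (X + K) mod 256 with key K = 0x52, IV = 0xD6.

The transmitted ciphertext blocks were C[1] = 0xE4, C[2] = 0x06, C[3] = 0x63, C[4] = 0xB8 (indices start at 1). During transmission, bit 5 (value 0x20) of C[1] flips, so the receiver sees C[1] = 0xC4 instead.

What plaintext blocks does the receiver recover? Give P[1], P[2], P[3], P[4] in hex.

P[1] = 0xEC, P[2] = 0x10, P[3] = 0x3B, P[4] = 0x0D

CFB decryption: P_i = C_i ⊕ E(K, C_{i−1}), with C_{0} = IV.
Only C[1] changed, to 0xC4. In CFB, a change in C_i flips the same bit in P_i and garbles P_{i+1}. Decrypting the received ciphertext:
P[1]: E(K, 0xD6) = 0x28; 0xC4 ⊕ 0x28 = 0xEC.
P[2]: E(K, 0xC4) = 0x16; 0x06 ⊕ 0x16 = 0x10.
P[3]: E(K, 0x06) = 0x58; 0x63 ⊕ 0x58 = 0x3B.
P[4]: E(K, 0x63) = 0xB5; 0xB8 ⊕ 0xB5 = 0x0D.
Blocks that differ from the original plaintext: P[1], P[2].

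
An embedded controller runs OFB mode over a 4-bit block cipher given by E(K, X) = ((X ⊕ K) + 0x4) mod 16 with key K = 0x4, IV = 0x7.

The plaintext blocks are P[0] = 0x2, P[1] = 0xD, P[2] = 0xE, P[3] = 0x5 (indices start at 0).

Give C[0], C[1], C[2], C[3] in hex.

C[0] = 0x5, C[1] = 0xA, C[2] = 0x9, C[3] = 0x2

OFB encryption: S_i = E(K, S_{i−1}) with S_{−1} = IV; C_i = P_i ⊕ S_i.
C[0]: S = E(K, 0x7) = 0x7; 0x2 ⊕ 0x7 = 0x5.
C[1]: S = E(K, 0x7) = 0x7; 0xD ⊕ 0x7 = 0xA.
C[2]: S = E(K, 0x7) = 0x7; 0xE ⊕ 0x7 = 0x9.
C[3]: S = E(K, 0x7) = 0x7; 0x5 ⊕ 0x7 = 0x2.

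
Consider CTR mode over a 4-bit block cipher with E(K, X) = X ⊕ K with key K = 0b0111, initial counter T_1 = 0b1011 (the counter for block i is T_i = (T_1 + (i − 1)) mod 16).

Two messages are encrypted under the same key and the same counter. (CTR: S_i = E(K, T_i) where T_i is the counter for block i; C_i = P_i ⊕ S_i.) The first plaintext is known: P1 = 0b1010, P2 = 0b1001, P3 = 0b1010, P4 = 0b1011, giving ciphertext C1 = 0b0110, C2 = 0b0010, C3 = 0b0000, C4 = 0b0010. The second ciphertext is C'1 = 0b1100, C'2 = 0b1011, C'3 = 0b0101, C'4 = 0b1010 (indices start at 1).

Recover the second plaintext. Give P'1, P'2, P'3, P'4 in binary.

In CTR with a reused counter, both messages share the same keystream S_i, so C_i ⊕ C'_i = P_i ⊕ P'_i and thus P'_i = P_i ⊕ C_i ⊕ C'_i.
P'1: 0b1010 ⊕ 0b0110 ⊕ 0b1100 = 0b0000.
P'2: 0b1001 ⊕ 0b0010 ⊕ 0b1011 = 0b0000.
P'3: 0b1010 ⊕ 0b0000 ⊕ 0b0101 = 0b1111.
P'4: 0b1011 ⊕ 0b0010 ⊕ 0b1010 = 0b0011.

P'1 = 0b0000, P'2 = 0b0000, P'3 = 0b1111, P'4 = 0b0011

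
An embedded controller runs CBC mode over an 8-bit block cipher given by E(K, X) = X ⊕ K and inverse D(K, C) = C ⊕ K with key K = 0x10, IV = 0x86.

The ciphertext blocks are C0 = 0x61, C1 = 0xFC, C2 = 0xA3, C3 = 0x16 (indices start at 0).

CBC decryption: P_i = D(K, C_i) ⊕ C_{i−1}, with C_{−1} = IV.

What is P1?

P1 = 0x8D

P1: D(K, 0xFC) = 0xEC; 0xEC ⊕ 0x61 = 0x8D.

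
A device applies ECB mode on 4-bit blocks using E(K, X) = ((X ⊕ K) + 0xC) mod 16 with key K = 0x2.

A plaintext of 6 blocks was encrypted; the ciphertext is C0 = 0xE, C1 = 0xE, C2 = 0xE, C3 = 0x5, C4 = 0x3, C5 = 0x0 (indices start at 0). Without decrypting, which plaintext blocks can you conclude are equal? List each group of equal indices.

P0 = P1 = P2

ECB encrypts each block independently with the same key, so equal ciphertext blocks imply equal plaintext blocks.
C0 = C1 = C2 = 0xE, so P0 = P1 = P2.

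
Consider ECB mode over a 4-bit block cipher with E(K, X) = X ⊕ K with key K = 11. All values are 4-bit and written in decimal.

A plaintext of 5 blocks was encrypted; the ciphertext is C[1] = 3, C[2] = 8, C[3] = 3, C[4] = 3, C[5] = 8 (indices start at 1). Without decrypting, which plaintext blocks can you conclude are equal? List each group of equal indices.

ECB encrypts each block independently with the same key, so equal ciphertext blocks imply equal plaintext blocks.
C[1] = C[3] = C[4] = 3, so P[1] = P[3] = P[4].
C[2] = C[5] = 8, so P[2] = P[5].

P[1] = P[3] = P[4]; P[2] = P[5]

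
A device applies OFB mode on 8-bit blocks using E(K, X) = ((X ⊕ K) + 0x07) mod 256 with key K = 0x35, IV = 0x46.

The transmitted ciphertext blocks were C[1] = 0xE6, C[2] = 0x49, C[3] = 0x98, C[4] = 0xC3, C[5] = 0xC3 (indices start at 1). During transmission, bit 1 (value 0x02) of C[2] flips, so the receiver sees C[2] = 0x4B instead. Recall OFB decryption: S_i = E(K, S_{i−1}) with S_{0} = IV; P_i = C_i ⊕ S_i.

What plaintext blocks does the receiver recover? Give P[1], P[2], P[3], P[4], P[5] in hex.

P[1] = 0x9C, P[2] = 0x1D, P[3] = 0xF2, P[4] = 0xA5, P[5] = 0x99

Only C[2] changed, to 0x4B. In OFB, a change in C_i flips the same bit in P_i only; the keystream is unaffected. Decrypting the received ciphertext:
P[1]: S = E(K, 0x46) = 0x7A; 0xE6 ⊕ 0x7A = 0x9C.
P[2]: S = E(K, 0x7A) = 0x56; 0x4B ⊕ 0x56 = 0x1D.
P[3]: S = E(K, 0x56) = 0x6A; 0x98 ⊕ 0x6A = 0xF2.
P[4]: S = E(K, 0x6A) = 0x66; 0xC3 ⊕ 0x66 = 0xA5.
P[5]: S = E(K, 0x66) = 0x5A; 0xC3 ⊕ 0x5A = 0x99.
Blocks that differ from the original plaintext: P[2].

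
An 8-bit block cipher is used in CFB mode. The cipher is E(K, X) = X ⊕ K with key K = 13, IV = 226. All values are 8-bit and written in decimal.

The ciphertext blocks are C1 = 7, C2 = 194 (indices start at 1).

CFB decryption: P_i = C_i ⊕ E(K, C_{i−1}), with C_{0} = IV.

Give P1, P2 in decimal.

P1: E(K, 226) = 239; 7 ⊕ 239 = 232.
P2: E(K, 7) = 10; 194 ⊕ 10 = 200.

P1 = 232, P2 = 200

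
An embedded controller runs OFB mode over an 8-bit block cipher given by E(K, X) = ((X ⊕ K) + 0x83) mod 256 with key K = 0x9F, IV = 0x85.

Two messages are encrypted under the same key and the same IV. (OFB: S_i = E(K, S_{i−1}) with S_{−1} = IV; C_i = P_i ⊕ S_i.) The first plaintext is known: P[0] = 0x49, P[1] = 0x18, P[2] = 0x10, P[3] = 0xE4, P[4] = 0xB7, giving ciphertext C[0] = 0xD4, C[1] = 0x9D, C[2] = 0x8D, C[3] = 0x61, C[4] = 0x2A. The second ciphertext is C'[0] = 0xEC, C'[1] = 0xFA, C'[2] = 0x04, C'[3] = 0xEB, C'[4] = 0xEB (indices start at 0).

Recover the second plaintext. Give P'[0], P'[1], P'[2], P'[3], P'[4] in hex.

P'[0] = 0x71, P'[1] = 0x7F, P'[2] = 0x99, P'[3] = 0x6E, P'[4] = 0x76

In OFB with a reused IV, both messages share the same keystream S_i, so C_i ⊕ C'_i = P_i ⊕ P'_i and thus P'_i = P_i ⊕ C_i ⊕ C'_i.
P'[0]: 0x49 ⊕ 0xD4 ⊕ 0xEC = 0x71.
P'[1]: 0x18 ⊕ 0x9D ⊕ 0xFA = 0x7F.
P'[2]: 0x10 ⊕ 0x8D ⊕ 0x04 = 0x99.
P'[3]: 0xE4 ⊕ 0x61 ⊕ 0xEB = 0x6E.
P'[4]: 0xB7 ⊕ 0x2A ⊕ 0xEB = 0x76.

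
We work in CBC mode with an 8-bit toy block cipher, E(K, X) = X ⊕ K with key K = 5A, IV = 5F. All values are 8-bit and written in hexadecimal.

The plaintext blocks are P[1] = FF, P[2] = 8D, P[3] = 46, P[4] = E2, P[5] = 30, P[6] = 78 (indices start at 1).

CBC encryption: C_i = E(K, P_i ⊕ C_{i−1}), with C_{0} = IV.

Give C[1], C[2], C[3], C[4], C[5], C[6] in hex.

C[1] = FA, C[2] = 2D, C[3] = 31, C[4] = 89, C[5] = E3, C[6] = C1

C[1]: P[1] ⊕ 5F = A0; E(K, A0) = FA.
C[2]: P[2] ⊕ FA = 77; E(K, 77) = 2D.
C[3]: P[3] ⊕ 2D = 6B; E(K, 6B) = 31.
C[4]: P[4] ⊕ 31 = D3; E(K, D3) = 89.
C[5]: P[5] ⊕ 89 = B9; E(K, B9) = E3.
C[6]: P[6] ⊕ E3 = 9B; E(K, 9B) = C1.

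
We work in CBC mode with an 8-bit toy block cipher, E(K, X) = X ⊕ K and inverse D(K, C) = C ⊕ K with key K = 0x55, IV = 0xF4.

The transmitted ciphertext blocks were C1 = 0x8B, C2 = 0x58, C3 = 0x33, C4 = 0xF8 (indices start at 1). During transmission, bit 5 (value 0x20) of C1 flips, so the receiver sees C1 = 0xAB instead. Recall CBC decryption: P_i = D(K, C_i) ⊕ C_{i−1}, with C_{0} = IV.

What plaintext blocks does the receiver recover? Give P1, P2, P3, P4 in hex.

Only C1 changed, to 0xAB. In CBC, a change in C_i garbles P_i and flips the same bit in P_{i+1}. Decrypting the received ciphertext:
P1: D(K, 0xAB) = 0xFE; 0xFE ⊕ 0xF4 = 0x0A.
P2: D(K, 0x58) = 0x0D; 0x0D ⊕ 0xAB = 0xA6.
P3: D(K, 0x33) = 0x66; 0x66 ⊕ 0x58 = 0x3E.
P4: D(K, 0xF8) = 0xAD; 0xAD ⊕ 0x33 = 0x9E.
Blocks that differ from the original plaintext: P1, P2.

P1 = 0x0A, P2 = 0xA6, P3 = 0x3E, P4 = 0x9E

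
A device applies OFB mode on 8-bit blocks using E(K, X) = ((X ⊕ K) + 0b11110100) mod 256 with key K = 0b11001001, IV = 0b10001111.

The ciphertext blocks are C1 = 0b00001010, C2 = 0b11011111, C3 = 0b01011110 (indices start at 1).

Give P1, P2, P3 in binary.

OFB decryption: S_i = E(K, S_{i−1}) with S_{0} = IV; P_i = C_i ⊕ S_i.
P1: S = E(K, 0b10001111) = 0b00111010; 0b00001010 ⊕ 0b00111010 = 0b00110000.
P2: S = E(K, 0b00111010) = 0b11100111; 0b11011111 ⊕ 0b11100111 = 0b00111000.
P3: S = E(K, 0b11100111) = 0b00100010; 0b01011110 ⊕ 0b00100010 = 0b01111100.

P1 = 0b00110000, P2 = 0b00111000, P3 = 0b01111100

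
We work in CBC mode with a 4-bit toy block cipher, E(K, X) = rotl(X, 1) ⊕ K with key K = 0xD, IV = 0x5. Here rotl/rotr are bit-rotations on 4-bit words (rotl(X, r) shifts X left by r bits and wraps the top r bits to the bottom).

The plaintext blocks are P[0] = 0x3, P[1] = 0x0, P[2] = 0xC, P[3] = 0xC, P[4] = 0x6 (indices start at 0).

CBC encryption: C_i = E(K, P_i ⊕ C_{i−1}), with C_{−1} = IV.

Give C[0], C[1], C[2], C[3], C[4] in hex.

C[0]: P[0] ⊕ 0x5 = 0x6; E(K, 0x6) = 0x1.
C[1]: P[1] ⊕ 0x1 = 0x1; E(K, 0x1) = 0xF.
C[2]: P[2] ⊕ 0xF = 0x3; E(K, 0x3) = 0xB.
C[3]: P[3] ⊕ 0xB = 0x7; E(K, 0x7) = 0x3.
C[4]: P[4] ⊕ 0x3 = 0x5; E(K, 0x5) = 0x7.

C[0] = 0x1, C[1] = 0xF, C[2] = 0xB, C[3] = 0x3, C[4] = 0x7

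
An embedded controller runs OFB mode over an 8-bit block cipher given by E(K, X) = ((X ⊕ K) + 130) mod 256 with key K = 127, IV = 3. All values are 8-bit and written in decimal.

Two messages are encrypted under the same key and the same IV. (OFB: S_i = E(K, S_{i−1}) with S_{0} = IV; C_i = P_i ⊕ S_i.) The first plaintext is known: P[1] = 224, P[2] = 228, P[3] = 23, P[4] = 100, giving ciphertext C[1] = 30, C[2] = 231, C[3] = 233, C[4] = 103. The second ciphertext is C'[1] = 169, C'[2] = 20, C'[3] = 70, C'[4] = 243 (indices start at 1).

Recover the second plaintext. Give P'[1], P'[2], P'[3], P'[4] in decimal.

P'[1] = 87, P'[2] = 23, P'[3] = 184, P'[4] = 240

In OFB with a reused IV, both messages share the same keystream S_i, so C_i ⊕ C'_i = P_i ⊕ P'_i and thus P'_i = P_i ⊕ C_i ⊕ C'_i.
P'[1]: 224 ⊕ 30 ⊕ 169 = 87.
P'[2]: 228 ⊕ 231 ⊕ 20 = 23.
P'[3]: 23 ⊕ 233 ⊕ 70 = 184.
P'[4]: 100 ⊕ 103 ⊕ 243 = 240.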